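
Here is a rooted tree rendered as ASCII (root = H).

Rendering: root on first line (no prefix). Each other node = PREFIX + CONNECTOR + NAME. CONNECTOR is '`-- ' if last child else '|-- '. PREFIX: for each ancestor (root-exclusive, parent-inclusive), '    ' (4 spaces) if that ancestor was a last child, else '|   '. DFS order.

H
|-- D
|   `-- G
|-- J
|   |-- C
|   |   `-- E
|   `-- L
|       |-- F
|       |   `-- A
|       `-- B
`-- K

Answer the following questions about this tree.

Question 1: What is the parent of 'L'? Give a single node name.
Answer: J

Derivation:
Scan adjacency: L appears as child of J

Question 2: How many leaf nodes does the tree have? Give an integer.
Answer: 5

Derivation:
Leaves (nodes with no children): A, B, E, G, K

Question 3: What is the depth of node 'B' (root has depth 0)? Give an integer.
Path from root to B: H -> J -> L -> B
Depth = number of edges = 3

Answer: 3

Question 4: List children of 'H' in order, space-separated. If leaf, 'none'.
Answer: D J K

Derivation:
Node H's children (from adjacency): D, J, K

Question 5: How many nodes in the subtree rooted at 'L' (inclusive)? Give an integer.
Subtree rooted at L contains: A, B, F, L
Count = 4

Answer: 4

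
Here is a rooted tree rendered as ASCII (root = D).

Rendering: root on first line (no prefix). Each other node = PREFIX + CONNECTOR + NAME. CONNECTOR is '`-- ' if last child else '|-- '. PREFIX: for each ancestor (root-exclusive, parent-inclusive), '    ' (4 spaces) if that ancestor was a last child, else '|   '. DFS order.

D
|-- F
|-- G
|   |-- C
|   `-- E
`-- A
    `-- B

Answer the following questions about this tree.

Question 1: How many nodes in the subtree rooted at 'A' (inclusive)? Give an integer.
Answer: 2

Derivation:
Subtree rooted at A contains: A, B
Count = 2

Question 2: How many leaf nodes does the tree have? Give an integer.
Leaves (nodes with no children): B, C, E, F

Answer: 4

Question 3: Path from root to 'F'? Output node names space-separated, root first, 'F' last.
Answer: D F

Derivation:
Walk down from root: D -> F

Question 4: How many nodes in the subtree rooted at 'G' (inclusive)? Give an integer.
Subtree rooted at G contains: C, E, G
Count = 3

Answer: 3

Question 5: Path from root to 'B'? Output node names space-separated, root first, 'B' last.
Answer: D A B

Derivation:
Walk down from root: D -> A -> B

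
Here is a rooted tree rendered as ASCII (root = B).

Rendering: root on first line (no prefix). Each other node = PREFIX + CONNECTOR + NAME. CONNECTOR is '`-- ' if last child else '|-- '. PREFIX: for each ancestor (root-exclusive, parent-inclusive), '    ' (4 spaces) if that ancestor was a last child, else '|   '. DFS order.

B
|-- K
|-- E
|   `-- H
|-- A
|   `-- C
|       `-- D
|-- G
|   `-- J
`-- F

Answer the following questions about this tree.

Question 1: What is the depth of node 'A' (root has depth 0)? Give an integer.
Path from root to A: B -> A
Depth = number of edges = 1

Answer: 1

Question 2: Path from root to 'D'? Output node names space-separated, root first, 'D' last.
Answer: B A C D

Derivation:
Walk down from root: B -> A -> C -> D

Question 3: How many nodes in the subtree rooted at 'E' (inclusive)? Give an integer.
Subtree rooted at E contains: E, H
Count = 2

Answer: 2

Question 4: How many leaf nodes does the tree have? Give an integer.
Leaves (nodes with no children): D, F, H, J, K

Answer: 5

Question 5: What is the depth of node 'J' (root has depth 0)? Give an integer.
Answer: 2

Derivation:
Path from root to J: B -> G -> J
Depth = number of edges = 2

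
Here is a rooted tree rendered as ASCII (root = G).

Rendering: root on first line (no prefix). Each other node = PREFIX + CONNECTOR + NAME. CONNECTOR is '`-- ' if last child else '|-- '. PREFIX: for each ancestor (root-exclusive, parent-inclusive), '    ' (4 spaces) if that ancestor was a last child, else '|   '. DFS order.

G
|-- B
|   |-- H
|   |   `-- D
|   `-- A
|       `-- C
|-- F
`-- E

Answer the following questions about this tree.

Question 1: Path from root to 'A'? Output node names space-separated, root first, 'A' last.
Answer: G B A

Derivation:
Walk down from root: G -> B -> A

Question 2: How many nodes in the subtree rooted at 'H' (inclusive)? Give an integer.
Subtree rooted at H contains: D, H
Count = 2

Answer: 2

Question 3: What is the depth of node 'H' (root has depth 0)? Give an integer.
Answer: 2

Derivation:
Path from root to H: G -> B -> H
Depth = number of edges = 2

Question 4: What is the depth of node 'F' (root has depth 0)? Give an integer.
Answer: 1

Derivation:
Path from root to F: G -> F
Depth = number of edges = 1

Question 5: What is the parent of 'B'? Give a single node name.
Answer: G

Derivation:
Scan adjacency: B appears as child of G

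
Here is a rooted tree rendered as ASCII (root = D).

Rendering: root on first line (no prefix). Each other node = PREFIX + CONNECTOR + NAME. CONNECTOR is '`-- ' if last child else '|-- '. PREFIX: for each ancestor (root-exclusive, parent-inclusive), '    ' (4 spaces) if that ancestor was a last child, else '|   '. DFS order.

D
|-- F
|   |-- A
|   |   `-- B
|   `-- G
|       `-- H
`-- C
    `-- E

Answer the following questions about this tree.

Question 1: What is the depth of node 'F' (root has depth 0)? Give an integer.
Path from root to F: D -> F
Depth = number of edges = 1

Answer: 1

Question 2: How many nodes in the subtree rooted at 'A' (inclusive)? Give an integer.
Subtree rooted at A contains: A, B
Count = 2

Answer: 2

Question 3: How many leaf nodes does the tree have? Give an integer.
Answer: 3

Derivation:
Leaves (nodes with no children): B, E, H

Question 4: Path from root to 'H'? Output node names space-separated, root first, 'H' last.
Answer: D F G H

Derivation:
Walk down from root: D -> F -> G -> H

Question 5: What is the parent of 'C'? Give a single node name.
Scan adjacency: C appears as child of D

Answer: D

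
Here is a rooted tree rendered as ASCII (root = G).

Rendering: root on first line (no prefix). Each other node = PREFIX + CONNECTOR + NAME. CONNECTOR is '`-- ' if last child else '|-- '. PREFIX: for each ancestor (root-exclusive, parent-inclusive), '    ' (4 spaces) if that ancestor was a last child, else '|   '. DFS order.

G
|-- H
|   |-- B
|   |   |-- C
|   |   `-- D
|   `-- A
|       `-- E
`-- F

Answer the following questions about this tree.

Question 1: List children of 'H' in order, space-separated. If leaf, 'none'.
Node H's children (from adjacency): B, A

Answer: B A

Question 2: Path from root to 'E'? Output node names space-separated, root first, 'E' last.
Walk down from root: G -> H -> A -> E

Answer: G H A E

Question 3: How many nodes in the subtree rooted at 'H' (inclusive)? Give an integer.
Subtree rooted at H contains: A, B, C, D, E, H
Count = 6

Answer: 6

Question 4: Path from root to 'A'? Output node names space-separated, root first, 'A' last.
Walk down from root: G -> H -> A

Answer: G H A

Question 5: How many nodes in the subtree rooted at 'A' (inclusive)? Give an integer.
Answer: 2

Derivation:
Subtree rooted at A contains: A, E
Count = 2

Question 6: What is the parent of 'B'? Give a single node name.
Scan adjacency: B appears as child of H

Answer: H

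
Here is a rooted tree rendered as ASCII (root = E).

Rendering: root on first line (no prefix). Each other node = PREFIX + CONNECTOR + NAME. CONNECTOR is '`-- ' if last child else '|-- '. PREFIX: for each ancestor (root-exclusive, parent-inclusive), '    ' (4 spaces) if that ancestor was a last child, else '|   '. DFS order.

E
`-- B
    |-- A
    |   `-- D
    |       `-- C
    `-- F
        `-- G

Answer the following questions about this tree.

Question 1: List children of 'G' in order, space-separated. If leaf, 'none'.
Answer: none

Derivation:
Node G's children (from adjacency): (leaf)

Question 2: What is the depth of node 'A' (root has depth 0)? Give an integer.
Answer: 2

Derivation:
Path from root to A: E -> B -> A
Depth = number of edges = 2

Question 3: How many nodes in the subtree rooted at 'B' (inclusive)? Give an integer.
Subtree rooted at B contains: A, B, C, D, F, G
Count = 6

Answer: 6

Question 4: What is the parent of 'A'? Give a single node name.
Scan adjacency: A appears as child of B

Answer: B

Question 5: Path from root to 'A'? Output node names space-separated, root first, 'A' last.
Walk down from root: E -> B -> A

Answer: E B A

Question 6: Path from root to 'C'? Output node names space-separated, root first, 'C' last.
Walk down from root: E -> B -> A -> D -> C

Answer: E B A D C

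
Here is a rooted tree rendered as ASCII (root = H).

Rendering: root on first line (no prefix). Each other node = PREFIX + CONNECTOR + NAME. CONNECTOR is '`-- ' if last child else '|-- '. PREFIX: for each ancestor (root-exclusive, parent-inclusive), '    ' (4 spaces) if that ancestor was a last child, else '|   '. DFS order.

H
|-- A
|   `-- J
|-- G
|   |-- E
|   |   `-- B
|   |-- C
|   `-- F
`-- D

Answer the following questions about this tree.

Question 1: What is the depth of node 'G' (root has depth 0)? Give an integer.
Answer: 1

Derivation:
Path from root to G: H -> G
Depth = number of edges = 1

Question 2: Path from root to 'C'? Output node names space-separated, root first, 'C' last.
Walk down from root: H -> G -> C

Answer: H G C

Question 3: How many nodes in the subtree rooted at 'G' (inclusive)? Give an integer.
Answer: 5

Derivation:
Subtree rooted at G contains: B, C, E, F, G
Count = 5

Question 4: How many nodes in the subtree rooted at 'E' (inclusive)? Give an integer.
Answer: 2

Derivation:
Subtree rooted at E contains: B, E
Count = 2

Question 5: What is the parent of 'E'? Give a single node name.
Answer: G

Derivation:
Scan adjacency: E appears as child of G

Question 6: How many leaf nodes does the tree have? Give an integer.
Answer: 5

Derivation:
Leaves (nodes with no children): B, C, D, F, J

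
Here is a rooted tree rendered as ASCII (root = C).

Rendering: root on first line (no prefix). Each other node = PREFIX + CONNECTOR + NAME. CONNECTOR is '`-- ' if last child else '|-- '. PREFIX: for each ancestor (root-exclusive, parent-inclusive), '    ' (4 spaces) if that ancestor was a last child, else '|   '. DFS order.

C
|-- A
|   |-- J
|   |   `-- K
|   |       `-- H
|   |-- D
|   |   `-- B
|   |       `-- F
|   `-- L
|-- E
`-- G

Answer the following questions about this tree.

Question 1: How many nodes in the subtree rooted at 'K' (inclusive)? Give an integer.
Subtree rooted at K contains: H, K
Count = 2

Answer: 2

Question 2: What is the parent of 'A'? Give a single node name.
Answer: C

Derivation:
Scan adjacency: A appears as child of C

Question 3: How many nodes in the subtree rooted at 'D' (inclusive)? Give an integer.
Answer: 3

Derivation:
Subtree rooted at D contains: B, D, F
Count = 3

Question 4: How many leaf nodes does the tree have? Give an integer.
Answer: 5

Derivation:
Leaves (nodes with no children): E, F, G, H, L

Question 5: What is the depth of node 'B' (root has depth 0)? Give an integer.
Path from root to B: C -> A -> D -> B
Depth = number of edges = 3

Answer: 3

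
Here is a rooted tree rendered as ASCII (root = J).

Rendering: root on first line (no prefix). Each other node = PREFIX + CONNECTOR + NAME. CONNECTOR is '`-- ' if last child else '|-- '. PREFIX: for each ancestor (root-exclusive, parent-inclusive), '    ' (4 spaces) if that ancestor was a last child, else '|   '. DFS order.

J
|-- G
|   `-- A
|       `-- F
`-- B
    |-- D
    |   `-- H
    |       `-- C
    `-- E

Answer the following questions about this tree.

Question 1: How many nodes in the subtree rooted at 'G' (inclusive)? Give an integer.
Answer: 3

Derivation:
Subtree rooted at G contains: A, F, G
Count = 3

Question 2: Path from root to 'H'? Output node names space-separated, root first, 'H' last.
Walk down from root: J -> B -> D -> H

Answer: J B D H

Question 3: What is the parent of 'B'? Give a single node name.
Scan adjacency: B appears as child of J

Answer: J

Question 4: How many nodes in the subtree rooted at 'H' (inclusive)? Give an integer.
Answer: 2

Derivation:
Subtree rooted at H contains: C, H
Count = 2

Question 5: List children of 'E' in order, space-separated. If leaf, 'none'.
Node E's children (from adjacency): (leaf)

Answer: none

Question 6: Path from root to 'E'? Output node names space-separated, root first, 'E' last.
Answer: J B E

Derivation:
Walk down from root: J -> B -> E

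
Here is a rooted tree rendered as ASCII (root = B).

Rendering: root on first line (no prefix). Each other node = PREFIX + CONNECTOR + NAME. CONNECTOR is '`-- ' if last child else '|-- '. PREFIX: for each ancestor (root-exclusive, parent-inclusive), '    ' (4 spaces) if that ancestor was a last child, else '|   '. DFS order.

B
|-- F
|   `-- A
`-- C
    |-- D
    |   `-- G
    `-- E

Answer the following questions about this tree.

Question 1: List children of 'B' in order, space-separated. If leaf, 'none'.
Answer: F C

Derivation:
Node B's children (from adjacency): F, C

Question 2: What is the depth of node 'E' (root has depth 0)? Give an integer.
Path from root to E: B -> C -> E
Depth = number of edges = 2

Answer: 2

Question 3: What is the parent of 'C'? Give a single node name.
Scan adjacency: C appears as child of B

Answer: B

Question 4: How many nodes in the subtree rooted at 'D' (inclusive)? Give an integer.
Answer: 2

Derivation:
Subtree rooted at D contains: D, G
Count = 2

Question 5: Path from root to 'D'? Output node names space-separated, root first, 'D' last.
Answer: B C D

Derivation:
Walk down from root: B -> C -> D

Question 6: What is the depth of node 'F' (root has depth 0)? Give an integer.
Answer: 1

Derivation:
Path from root to F: B -> F
Depth = number of edges = 1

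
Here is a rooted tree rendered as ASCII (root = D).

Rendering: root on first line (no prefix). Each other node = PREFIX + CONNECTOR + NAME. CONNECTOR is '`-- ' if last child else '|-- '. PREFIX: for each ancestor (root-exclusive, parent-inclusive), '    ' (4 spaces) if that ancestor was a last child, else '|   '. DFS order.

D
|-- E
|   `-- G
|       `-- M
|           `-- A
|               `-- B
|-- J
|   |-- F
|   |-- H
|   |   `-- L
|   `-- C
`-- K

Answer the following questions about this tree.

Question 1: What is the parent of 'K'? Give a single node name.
Answer: D

Derivation:
Scan adjacency: K appears as child of D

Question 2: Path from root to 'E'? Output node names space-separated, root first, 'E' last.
Walk down from root: D -> E

Answer: D E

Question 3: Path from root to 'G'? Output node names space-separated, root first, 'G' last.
Walk down from root: D -> E -> G

Answer: D E G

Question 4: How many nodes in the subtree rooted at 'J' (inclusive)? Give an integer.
Subtree rooted at J contains: C, F, H, J, L
Count = 5

Answer: 5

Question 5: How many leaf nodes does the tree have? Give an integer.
Answer: 5

Derivation:
Leaves (nodes with no children): B, C, F, K, L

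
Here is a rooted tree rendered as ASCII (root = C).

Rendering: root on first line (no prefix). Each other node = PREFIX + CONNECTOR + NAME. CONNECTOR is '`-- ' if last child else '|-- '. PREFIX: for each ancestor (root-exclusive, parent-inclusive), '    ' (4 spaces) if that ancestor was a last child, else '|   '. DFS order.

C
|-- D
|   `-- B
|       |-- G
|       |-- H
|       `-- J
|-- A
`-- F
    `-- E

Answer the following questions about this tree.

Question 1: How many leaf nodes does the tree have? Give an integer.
Leaves (nodes with no children): A, E, G, H, J

Answer: 5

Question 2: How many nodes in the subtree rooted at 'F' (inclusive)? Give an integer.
Answer: 2

Derivation:
Subtree rooted at F contains: E, F
Count = 2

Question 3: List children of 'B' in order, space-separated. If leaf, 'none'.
Answer: G H J

Derivation:
Node B's children (from adjacency): G, H, J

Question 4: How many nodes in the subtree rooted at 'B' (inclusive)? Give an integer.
Subtree rooted at B contains: B, G, H, J
Count = 4

Answer: 4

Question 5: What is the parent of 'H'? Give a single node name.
Scan adjacency: H appears as child of B

Answer: B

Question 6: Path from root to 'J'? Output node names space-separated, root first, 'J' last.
Walk down from root: C -> D -> B -> J

Answer: C D B J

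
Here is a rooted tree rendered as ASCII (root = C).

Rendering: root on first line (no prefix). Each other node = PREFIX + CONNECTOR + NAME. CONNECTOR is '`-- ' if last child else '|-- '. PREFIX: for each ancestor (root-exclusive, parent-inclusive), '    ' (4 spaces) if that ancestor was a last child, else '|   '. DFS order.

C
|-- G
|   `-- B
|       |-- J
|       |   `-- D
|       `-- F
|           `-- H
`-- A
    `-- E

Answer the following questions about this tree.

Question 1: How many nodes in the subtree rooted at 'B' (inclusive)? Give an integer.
Answer: 5

Derivation:
Subtree rooted at B contains: B, D, F, H, J
Count = 5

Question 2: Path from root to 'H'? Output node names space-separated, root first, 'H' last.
Answer: C G B F H

Derivation:
Walk down from root: C -> G -> B -> F -> H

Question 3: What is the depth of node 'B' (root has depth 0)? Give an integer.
Path from root to B: C -> G -> B
Depth = number of edges = 2

Answer: 2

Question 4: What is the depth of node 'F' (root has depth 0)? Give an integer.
Path from root to F: C -> G -> B -> F
Depth = number of edges = 3

Answer: 3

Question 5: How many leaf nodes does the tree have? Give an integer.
Leaves (nodes with no children): D, E, H

Answer: 3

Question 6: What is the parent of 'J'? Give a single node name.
Answer: B

Derivation:
Scan adjacency: J appears as child of B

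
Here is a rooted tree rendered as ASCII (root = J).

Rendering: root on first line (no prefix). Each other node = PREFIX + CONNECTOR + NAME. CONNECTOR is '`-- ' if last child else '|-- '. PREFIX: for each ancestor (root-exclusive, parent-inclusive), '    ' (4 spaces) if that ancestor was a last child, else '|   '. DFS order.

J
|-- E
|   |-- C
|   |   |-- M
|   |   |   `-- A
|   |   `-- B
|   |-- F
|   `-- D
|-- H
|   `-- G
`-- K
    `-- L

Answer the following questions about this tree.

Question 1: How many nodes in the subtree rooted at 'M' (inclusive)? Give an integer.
Subtree rooted at M contains: A, M
Count = 2

Answer: 2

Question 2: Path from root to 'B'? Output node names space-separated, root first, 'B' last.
Walk down from root: J -> E -> C -> B

Answer: J E C B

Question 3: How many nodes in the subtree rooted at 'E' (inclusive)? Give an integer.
Subtree rooted at E contains: A, B, C, D, E, F, M
Count = 7

Answer: 7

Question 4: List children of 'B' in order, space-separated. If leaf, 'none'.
Answer: none

Derivation:
Node B's children (from adjacency): (leaf)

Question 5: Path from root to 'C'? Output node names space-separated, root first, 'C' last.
Walk down from root: J -> E -> C

Answer: J E C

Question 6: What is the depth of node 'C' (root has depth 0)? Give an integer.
Answer: 2

Derivation:
Path from root to C: J -> E -> C
Depth = number of edges = 2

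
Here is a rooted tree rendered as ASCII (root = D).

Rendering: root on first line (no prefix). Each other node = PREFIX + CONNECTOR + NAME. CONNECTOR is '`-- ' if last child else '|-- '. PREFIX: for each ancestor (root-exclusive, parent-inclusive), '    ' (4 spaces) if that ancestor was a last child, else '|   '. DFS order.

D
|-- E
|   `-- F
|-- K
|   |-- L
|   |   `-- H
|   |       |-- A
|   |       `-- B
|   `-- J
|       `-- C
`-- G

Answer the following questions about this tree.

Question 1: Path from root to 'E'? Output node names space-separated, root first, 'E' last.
Walk down from root: D -> E

Answer: D E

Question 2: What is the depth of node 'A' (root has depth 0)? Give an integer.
Path from root to A: D -> K -> L -> H -> A
Depth = number of edges = 4

Answer: 4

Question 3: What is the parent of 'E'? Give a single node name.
Answer: D

Derivation:
Scan adjacency: E appears as child of D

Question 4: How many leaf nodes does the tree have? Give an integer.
Leaves (nodes with no children): A, B, C, F, G

Answer: 5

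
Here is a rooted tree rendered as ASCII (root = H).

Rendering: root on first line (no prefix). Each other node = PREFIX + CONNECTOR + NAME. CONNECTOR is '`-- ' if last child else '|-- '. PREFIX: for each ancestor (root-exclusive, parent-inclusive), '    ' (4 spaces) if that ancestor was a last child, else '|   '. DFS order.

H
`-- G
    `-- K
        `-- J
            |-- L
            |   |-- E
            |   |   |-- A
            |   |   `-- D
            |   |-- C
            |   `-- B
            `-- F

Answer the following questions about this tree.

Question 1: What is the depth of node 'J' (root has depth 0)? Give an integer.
Answer: 3

Derivation:
Path from root to J: H -> G -> K -> J
Depth = number of edges = 3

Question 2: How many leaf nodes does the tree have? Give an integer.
Leaves (nodes with no children): A, B, C, D, F

Answer: 5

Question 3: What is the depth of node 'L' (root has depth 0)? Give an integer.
Answer: 4

Derivation:
Path from root to L: H -> G -> K -> J -> L
Depth = number of edges = 4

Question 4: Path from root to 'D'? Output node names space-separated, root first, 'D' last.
Answer: H G K J L E D

Derivation:
Walk down from root: H -> G -> K -> J -> L -> E -> D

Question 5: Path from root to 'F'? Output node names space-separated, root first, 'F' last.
Walk down from root: H -> G -> K -> J -> F

Answer: H G K J F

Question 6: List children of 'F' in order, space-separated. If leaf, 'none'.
Node F's children (from adjacency): (leaf)

Answer: none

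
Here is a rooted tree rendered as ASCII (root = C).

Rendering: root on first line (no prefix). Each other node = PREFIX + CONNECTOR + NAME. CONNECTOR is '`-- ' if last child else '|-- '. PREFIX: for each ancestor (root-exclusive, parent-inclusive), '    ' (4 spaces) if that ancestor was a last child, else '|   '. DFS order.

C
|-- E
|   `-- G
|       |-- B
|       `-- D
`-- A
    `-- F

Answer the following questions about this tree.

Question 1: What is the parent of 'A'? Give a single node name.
Scan adjacency: A appears as child of C

Answer: C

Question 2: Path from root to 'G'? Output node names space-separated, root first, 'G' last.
Walk down from root: C -> E -> G

Answer: C E G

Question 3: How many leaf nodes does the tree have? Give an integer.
Leaves (nodes with no children): B, D, F

Answer: 3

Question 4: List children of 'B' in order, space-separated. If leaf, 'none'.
Node B's children (from adjacency): (leaf)

Answer: none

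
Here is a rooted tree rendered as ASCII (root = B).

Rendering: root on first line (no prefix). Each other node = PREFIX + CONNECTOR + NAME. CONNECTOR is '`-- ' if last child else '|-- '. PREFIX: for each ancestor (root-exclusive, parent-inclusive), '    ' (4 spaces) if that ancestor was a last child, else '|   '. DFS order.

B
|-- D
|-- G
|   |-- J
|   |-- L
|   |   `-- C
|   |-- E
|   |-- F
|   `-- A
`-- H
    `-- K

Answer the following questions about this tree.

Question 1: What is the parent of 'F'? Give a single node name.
Scan adjacency: F appears as child of G

Answer: G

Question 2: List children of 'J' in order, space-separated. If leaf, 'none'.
Node J's children (from adjacency): (leaf)

Answer: none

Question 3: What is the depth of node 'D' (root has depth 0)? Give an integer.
Answer: 1

Derivation:
Path from root to D: B -> D
Depth = number of edges = 1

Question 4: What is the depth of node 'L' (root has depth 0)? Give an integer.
Answer: 2

Derivation:
Path from root to L: B -> G -> L
Depth = number of edges = 2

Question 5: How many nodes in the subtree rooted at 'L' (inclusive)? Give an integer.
Subtree rooted at L contains: C, L
Count = 2

Answer: 2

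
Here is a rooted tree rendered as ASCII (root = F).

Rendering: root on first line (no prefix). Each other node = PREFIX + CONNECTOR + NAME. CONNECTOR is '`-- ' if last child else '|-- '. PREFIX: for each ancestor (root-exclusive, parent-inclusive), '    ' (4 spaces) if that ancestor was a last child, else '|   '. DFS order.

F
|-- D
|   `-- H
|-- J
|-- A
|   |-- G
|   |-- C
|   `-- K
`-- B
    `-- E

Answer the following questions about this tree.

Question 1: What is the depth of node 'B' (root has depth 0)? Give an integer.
Answer: 1

Derivation:
Path from root to B: F -> B
Depth = number of edges = 1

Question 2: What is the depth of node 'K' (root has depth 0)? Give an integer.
Path from root to K: F -> A -> K
Depth = number of edges = 2

Answer: 2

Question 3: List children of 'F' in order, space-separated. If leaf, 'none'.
Node F's children (from adjacency): D, J, A, B

Answer: D J A B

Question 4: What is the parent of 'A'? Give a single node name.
Answer: F

Derivation:
Scan adjacency: A appears as child of F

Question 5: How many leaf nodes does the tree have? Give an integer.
Leaves (nodes with no children): C, E, G, H, J, K

Answer: 6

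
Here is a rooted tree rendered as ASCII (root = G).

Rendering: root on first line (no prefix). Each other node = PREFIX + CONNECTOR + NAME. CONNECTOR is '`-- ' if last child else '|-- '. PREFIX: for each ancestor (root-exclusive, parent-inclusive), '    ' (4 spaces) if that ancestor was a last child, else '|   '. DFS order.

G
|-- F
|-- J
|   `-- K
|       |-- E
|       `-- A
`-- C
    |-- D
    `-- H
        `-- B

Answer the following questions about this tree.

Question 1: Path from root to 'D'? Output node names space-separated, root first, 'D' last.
Walk down from root: G -> C -> D

Answer: G C D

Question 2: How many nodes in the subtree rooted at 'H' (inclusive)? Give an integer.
Subtree rooted at H contains: B, H
Count = 2

Answer: 2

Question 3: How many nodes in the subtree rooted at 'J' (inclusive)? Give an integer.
Answer: 4

Derivation:
Subtree rooted at J contains: A, E, J, K
Count = 4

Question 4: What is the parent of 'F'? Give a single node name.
Scan adjacency: F appears as child of G

Answer: G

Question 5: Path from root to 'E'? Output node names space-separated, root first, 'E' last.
Answer: G J K E

Derivation:
Walk down from root: G -> J -> K -> E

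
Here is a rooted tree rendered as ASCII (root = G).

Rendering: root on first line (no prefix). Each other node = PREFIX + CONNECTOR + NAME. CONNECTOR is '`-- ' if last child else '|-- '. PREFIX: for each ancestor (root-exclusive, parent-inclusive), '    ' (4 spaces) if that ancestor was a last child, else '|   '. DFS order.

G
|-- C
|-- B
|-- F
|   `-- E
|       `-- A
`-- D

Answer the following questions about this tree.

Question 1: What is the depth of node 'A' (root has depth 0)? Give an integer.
Answer: 3

Derivation:
Path from root to A: G -> F -> E -> A
Depth = number of edges = 3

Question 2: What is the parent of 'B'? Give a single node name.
Answer: G

Derivation:
Scan adjacency: B appears as child of G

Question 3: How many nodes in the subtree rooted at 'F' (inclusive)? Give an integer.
Answer: 3

Derivation:
Subtree rooted at F contains: A, E, F
Count = 3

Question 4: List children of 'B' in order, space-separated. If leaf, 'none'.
Node B's children (from adjacency): (leaf)

Answer: none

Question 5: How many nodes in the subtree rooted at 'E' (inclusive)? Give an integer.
Answer: 2

Derivation:
Subtree rooted at E contains: A, E
Count = 2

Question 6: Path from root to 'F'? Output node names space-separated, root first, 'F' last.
Walk down from root: G -> F

Answer: G F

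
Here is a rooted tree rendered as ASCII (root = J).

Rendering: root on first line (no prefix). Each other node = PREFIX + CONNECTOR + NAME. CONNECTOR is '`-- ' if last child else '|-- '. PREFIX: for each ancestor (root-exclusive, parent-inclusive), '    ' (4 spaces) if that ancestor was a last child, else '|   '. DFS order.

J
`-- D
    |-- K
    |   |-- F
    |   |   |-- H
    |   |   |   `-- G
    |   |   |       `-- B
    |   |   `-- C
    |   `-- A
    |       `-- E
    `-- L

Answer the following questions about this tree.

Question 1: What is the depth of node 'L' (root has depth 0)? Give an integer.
Path from root to L: J -> D -> L
Depth = number of edges = 2

Answer: 2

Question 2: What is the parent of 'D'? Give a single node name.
Answer: J

Derivation:
Scan adjacency: D appears as child of J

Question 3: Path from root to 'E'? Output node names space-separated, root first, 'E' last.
Answer: J D K A E

Derivation:
Walk down from root: J -> D -> K -> A -> E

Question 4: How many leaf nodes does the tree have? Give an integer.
Leaves (nodes with no children): B, C, E, L

Answer: 4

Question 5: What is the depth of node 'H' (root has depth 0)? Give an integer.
Path from root to H: J -> D -> K -> F -> H
Depth = number of edges = 4

Answer: 4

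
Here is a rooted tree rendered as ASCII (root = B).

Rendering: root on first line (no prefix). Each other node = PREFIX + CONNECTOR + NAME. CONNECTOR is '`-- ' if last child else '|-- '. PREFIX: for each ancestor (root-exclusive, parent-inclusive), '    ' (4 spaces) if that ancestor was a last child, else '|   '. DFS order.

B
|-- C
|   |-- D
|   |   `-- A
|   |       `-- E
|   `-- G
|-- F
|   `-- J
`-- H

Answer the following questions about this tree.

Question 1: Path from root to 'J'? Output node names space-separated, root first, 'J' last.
Walk down from root: B -> F -> J

Answer: B F J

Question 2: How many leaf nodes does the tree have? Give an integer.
Leaves (nodes with no children): E, G, H, J

Answer: 4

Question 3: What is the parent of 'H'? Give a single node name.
Scan adjacency: H appears as child of B

Answer: B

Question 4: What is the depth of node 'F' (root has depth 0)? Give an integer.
Answer: 1

Derivation:
Path from root to F: B -> F
Depth = number of edges = 1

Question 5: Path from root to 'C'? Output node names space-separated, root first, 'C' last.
Answer: B C

Derivation:
Walk down from root: B -> C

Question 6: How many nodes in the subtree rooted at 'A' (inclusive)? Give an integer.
Subtree rooted at A contains: A, E
Count = 2

Answer: 2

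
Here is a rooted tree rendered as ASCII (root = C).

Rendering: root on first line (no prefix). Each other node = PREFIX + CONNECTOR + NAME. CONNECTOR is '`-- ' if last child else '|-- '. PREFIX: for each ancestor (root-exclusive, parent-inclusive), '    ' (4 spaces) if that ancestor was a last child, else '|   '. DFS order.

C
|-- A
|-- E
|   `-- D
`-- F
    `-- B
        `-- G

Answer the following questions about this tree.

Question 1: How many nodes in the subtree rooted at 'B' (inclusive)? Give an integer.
Answer: 2

Derivation:
Subtree rooted at B contains: B, G
Count = 2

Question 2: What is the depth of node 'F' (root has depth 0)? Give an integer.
Answer: 1

Derivation:
Path from root to F: C -> F
Depth = number of edges = 1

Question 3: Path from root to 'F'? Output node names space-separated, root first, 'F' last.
Walk down from root: C -> F

Answer: C F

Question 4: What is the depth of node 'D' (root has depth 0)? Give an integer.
Path from root to D: C -> E -> D
Depth = number of edges = 2

Answer: 2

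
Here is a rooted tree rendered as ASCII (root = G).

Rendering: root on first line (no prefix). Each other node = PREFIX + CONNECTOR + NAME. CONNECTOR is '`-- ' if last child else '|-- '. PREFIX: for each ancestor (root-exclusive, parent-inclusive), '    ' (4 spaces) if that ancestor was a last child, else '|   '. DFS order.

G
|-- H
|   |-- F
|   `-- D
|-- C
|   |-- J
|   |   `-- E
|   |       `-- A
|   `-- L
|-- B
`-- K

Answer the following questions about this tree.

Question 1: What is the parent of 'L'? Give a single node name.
Scan adjacency: L appears as child of C

Answer: C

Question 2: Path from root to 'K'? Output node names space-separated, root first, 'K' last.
Walk down from root: G -> K

Answer: G K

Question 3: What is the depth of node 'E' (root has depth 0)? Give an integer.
Answer: 3

Derivation:
Path from root to E: G -> C -> J -> E
Depth = number of edges = 3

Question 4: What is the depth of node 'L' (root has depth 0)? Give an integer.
Path from root to L: G -> C -> L
Depth = number of edges = 2

Answer: 2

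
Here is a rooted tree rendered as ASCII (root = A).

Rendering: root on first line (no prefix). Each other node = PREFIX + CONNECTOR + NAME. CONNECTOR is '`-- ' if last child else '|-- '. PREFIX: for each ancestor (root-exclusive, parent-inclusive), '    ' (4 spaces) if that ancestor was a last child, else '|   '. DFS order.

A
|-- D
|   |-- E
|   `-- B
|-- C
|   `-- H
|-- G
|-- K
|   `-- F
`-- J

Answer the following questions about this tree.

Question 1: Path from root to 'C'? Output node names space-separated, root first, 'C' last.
Answer: A C

Derivation:
Walk down from root: A -> C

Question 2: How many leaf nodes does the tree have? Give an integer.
Answer: 6

Derivation:
Leaves (nodes with no children): B, E, F, G, H, J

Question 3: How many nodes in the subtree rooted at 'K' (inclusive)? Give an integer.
Subtree rooted at K contains: F, K
Count = 2

Answer: 2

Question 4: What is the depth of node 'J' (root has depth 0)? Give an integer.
Path from root to J: A -> J
Depth = number of edges = 1

Answer: 1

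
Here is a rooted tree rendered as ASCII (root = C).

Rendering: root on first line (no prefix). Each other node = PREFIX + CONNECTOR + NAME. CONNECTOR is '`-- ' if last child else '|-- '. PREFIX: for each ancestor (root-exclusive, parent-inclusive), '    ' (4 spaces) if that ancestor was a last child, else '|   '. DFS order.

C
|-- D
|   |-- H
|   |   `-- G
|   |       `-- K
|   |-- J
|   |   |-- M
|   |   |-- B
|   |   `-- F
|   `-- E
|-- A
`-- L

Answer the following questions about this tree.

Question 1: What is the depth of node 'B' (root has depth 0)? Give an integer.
Path from root to B: C -> D -> J -> B
Depth = number of edges = 3

Answer: 3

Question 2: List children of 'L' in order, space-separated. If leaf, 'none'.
Answer: none

Derivation:
Node L's children (from adjacency): (leaf)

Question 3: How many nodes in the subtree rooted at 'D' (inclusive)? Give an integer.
Answer: 9

Derivation:
Subtree rooted at D contains: B, D, E, F, G, H, J, K, M
Count = 9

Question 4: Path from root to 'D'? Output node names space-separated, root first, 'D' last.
Walk down from root: C -> D

Answer: C D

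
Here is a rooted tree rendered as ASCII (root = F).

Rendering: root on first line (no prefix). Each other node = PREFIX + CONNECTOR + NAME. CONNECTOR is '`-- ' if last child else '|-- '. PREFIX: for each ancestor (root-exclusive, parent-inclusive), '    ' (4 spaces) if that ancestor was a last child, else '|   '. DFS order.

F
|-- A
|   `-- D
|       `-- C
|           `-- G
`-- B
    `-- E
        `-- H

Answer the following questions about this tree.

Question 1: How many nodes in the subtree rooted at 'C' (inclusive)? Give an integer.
Subtree rooted at C contains: C, G
Count = 2

Answer: 2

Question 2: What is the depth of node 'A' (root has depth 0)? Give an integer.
Path from root to A: F -> A
Depth = number of edges = 1

Answer: 1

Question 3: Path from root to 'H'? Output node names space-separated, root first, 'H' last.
Answer: F B E H

Derivation:
Walk down from root: F -> B -> E -> H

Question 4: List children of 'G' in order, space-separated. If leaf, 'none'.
Node G's children (from adjacency): (leaf)

Answer: none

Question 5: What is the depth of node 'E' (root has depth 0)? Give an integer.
Path from root to E: F -> B -> E
Depth = number of edges = 2

Answer: 2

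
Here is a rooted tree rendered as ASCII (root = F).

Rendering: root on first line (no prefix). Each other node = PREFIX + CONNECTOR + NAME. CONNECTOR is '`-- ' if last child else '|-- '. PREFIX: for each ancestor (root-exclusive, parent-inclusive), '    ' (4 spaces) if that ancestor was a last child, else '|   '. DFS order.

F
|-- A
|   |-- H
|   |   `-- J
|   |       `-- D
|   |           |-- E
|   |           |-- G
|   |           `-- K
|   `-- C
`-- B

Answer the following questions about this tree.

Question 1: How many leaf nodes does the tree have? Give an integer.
Answer: 5

Derivation:
Leaves (nodes with no children): B, C, E, G, K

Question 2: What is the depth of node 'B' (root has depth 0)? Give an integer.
Path from root to B: F -> B
Depth = number of edges = 1

Answer: 1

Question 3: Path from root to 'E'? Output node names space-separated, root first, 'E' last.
Walk down from root: F -> A -> H -> J -> D -> E

Answer: F A H J D E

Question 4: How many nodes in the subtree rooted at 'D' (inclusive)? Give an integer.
Answer: 4

Derivation:
Subtree rooted at D contains: D, E, G, K
Count = 4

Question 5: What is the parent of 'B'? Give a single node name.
Scan adjacency: B appears as child of F

Answer: F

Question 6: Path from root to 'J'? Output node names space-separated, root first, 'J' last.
Answer: F A H J

Derivation:
Walk down from root: F -> A -> H -> J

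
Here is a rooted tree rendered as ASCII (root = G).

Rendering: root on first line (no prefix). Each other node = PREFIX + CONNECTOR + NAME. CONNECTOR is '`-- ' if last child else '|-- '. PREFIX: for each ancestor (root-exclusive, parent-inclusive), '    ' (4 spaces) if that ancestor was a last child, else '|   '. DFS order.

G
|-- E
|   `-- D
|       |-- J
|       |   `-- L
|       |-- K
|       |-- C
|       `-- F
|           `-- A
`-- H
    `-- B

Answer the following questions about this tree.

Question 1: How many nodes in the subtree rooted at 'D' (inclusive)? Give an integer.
Subtree rooted at D contains: A, C, D, F, J, K, L
Count = 7

Answer: 7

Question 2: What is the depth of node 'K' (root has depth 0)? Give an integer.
Path from root to K: G -> E -> D -> K
Depth = number of edges = 3

Answer: 3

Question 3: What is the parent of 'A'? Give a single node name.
Answer: F

Derivation:
Scan adjacency: A appears as child of F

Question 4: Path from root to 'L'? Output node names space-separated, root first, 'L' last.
Walk down from root: G -> E -> D -> J -> L

Answer: G E D J L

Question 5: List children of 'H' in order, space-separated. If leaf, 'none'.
Answer: B

Derivation:
Node H's children (from adjacency): B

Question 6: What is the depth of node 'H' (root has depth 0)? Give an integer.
Answer: 1

Derivation:
Path from root to H: G -> H
Depth = number of edges = 1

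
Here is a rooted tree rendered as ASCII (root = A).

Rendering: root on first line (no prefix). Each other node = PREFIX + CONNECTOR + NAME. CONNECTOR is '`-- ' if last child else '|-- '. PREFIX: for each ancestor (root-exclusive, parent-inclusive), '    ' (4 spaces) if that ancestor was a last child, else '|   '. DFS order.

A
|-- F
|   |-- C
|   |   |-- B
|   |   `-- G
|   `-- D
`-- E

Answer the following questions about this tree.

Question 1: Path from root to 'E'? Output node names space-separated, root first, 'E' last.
Walk down from root: A -> E

Answer: A E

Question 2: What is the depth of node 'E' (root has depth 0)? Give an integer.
Answer: 1

Derivation:
Path from root to E: A -> E
Depth = number of edges = 1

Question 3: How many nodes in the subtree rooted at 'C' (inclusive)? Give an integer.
Subtree rooted at C contains: B, C, G
Count = 3

Answer: 3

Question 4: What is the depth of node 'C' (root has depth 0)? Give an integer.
Path from root to C: A -> F -> C
Depth = number of edges = 2

Answer: 2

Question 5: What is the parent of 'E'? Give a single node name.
Scan adjacency: E appears as child of A

Answer: A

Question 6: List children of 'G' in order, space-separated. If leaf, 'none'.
Answer: none

Derivation:
Node G's children (from adjacency): (leaf)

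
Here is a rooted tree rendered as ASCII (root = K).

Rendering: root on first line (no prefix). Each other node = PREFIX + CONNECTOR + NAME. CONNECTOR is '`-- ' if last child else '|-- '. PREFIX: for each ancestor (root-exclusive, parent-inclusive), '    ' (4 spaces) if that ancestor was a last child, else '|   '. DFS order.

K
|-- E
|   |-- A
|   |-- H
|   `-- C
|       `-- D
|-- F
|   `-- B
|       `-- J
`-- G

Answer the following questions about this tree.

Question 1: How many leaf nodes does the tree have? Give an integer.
Leaves (nodes with no children): A, D, G, H, J

Answer: 5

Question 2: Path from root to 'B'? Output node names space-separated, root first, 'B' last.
Answer: K F B

Derivation:
Walk down from root: K -> F -> B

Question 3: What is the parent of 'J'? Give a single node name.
Answer: B

Derivation:
Scan adjacency: J appears as child of B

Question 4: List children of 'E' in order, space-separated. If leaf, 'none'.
Node E's children (from adjacency): A, H, C

Answer: A H C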